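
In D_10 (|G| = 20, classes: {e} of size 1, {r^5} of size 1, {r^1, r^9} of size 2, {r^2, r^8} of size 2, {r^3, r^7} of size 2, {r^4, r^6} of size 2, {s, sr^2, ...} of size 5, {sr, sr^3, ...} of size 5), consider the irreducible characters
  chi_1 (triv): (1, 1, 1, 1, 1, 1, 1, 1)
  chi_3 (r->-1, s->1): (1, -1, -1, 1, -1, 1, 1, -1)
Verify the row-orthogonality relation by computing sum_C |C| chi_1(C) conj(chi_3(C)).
Sum = 0; so <chi_1, chi_3> = 0 (distinct irreducibles are orthogonal).

Details: Compute term by term over conjugacy classes (|C| * chi_1(C) * conj(chi_3(C))):
  1*(1)*conj(1) + 1*(1)*conj(-1) + 2*(1)*conj(-1) + 2*(1)*conj(1) + 2*(1)*conj(-1) + 2*(1)*conj(1) + 5*(1)*conj(1) + 5*(1)*conj(-1)
  = (1) + (-1) + (-2) + (2) + (-2) + (2) + (5) + (-5)
  = 0.
Dividing by |G| = 20 gives 0/20 = 0, matching the row-orthogonality relation <chi_1, chi_3> = [chi_1 = chi_3].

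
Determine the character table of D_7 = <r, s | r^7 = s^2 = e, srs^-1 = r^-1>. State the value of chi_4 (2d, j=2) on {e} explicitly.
Conjugacy classes: {e} of size 1, {r^1, r^6} of size 2, {r^2, r^5} of size 2, {r^3, r^4} of size 2, {s, sr, ..., sr^6} of size 7.
Character table:
  irrep \ class              {e} (size 1)  {r^1, r^6} (size 2)  {r^2, r^5} (size 2)  {r^3, r^4} (size 2)  {s, sr, ..., sr^6} (size 7)
  chi_1 (triv)               1             1                    1                    1                    1                          
  chi_2 (sign: r->1, s->-1)  1             1                    1                    1                    -1                         
  chi_3 (2d, j=1)            2             2*cos(2*pi/7)        -2*cos(3*pi/7)       -2*cos(pi/7)         0                          
  chi_4 (2d, j=2)            2             -2*cos(3*pi/7)       -2*cos(pi/7)         2*cos(2*pi/7)        0                          
  chi_5 (2d, j=3)            2             -2*cos(pi/7)         2*cos(2*pi/7)        -2*cos(3*pi/7)       0                          

Spot check: chi_4 (2d, j=2) on {e} = 2.

Proof sketch: D_7 has order 2*7 = 14 with 5 conjugacy classes, hence 5 irreducibles. Sum of squared dims 1 + 1 + 4 + 4 + 4 = 14 = |G|. Linear characters come from the abelianisation; the 2-dimensional irreps have character r^k -> 2*cos(2*pi*j*k/7), reflections -> 0.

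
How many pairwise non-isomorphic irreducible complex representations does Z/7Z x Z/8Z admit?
56

Argument: The number of irreducible complex representations of a finite group equals its number of conjugacy classes. Z/7Z x Z/8Z is abelian of order 56, so every element is its own conjugacy class: 56 classes, so Z/7Z x Z/8Z (order 56) has exactly 56 irreducible complex representations.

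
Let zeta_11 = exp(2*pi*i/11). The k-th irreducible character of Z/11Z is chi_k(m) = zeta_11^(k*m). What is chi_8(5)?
chi_8(5) = zeta_11^40 = exp(-8*I*pi/11)

Proof sketch: chi_8(5) = zeta_11^(8*5) = zeta_11^40. Since zeta_11^11 = 1, this equals zeta_11^7 = exp(2*pi*i*7/11) = exp(-8*I*pi/11).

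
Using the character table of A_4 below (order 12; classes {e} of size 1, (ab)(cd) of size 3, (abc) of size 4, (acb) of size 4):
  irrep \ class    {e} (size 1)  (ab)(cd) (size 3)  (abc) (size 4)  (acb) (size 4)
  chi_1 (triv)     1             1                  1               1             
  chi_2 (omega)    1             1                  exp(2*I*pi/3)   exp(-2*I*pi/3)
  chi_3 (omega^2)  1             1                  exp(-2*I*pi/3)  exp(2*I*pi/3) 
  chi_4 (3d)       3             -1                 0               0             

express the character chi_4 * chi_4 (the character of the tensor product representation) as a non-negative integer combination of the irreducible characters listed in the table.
chi_4 tensor chi_4 = chi_1 + chi_2 + chi_3 + 2*chi_4 (all other irreducibles have multiplicity 0).

Argument: The character of a tensor product is the pointwise product (chi_4 * chi_4)(C) = chi_4(C) * chi_4(C):
  {e}: (3)*(3), (ab)(cd): (-1)*(-1), (abc): (0)*(0), (acb): (0)*(0)
so (chi_4 * chi_4) takes values
  {e} -> 9, (ab)(cd) -> 1, (abc) -> 0, (acb) -> 0.
Now take the inner product of this character with each irreducible chi from the table, <chi_4*chi_4, chi> = (1/12) sum_C |C| (chi_4*chi_4)(C) conj(chi(C)):
  <chi_4*chi_4, chi_1> = (1/12)[1*(9)*conj(1) + 3*(1)*conj(1) + 4*(0)*conj(1) + 4*(0)*conj(1)]
      = (1/12)[(9) + (3) + (0) + (0)] = 12/12 = 1
  <chi_4*chi_4, chi_2> = (1/12)[1*(9)*conj(1) + 3*(1)*conj(1) + 4*(0)*conj(exp(2*I*pi/3)) + 4*(0)*conj(exp(-2*I*pi/3))]
      = (1/12)[(9) + (3) + (0) + (0)] = 12/12 = 1
  <chi_4*chi_4, chi_3> = (1/12)[1*(9)*conj(1) + 3*(1)*conj(1) + 4*(0)*conj(exp(-2*I*pi/3)) + 4*(0)*conj(exp(2*I*pi/3))]
      = (1/12)[(9) + (3) + (0) + (0)] = 12/12 = 1
  <chi_4*chi_4, chi_4> = (1/12)[1*(9)*conj(3) + 3*(1)*conj(-1) + 4*(0)*conj(0) + 4*(0)*conj(0)]
      = (1/12)[(27) + (-3) + (0) + (0)] = 24/12 = 2
(Exp terms are combined using exp(i*s)*conj(exp(i*t)) = exp(i*(s-t)), and sums of them are collapsed using the identity that for every m > 1 the m distinct m-th roots of unity sum to 0, e.g. 1 + exp(2*I*pi/3) + exp(-2*I*pi/3) = 0.)
Hence the multiplicities are chi_1: 1, chi_2: 1, chi_3: 1, chi_4: 2. Dimension check: dim(chi_4)*dim(chi_4) = 3*3 = 9 and sum (mult * dim) = 1*1 + 1*1 + 1*1 + 2*3 = 9.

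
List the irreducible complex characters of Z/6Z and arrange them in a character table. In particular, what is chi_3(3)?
Character table of Z/6Z (irreps indexed chi_0,...,chi_5 with chi_k(m) = zeta_6^(k*m), zeta_6 = exp(2*pi*i/6)):
  irrep \ class  {0} (size 1)  {1} (size 1)    {2} (size 1)    {3} (size 1)  {4} (size 1)    {5} (size 1)  
  chi_0          1             1               1               1             1               1             
  chi_1          1             exp(I*pi/3)     exp(2*I*pi/3)   -1            exp(-2*I*pi/3)  exp(-I*pi/3)  
  chi_2          1             exp(2*I*pi/3)   exp(-2*I*pi/3)  1             exp(2*I*pi/3)   exp(-2*I*pi/3)
  chi_3          1             -1              1               -1            1               -1            
  chi_4          1             exp(-2*I*pi/3)  exp(2*I*pi/3)   1             exp(-2*I*pi/3)  exp(2*I*pi/3) 
  chi_5          1             exp(-I*pi/3)    exp(-2*I*pi/3)  -1            exp(2*I*pi/3)   exp(I*pi/3)   

Spot check: chi_3(3) = zeta_6^(3*3) = zeta_6^9 = -1.

Reasoning: Z/6Z is abelian, so all 6 irreducible complex representations are 1-dimensional. They are given by chi_k(m) = zeta_6^(k*m) for k = 0,...,5. Row orthogonality: sum_m chi_k(m) conj(chi_l(m)) = 6 * [k = l].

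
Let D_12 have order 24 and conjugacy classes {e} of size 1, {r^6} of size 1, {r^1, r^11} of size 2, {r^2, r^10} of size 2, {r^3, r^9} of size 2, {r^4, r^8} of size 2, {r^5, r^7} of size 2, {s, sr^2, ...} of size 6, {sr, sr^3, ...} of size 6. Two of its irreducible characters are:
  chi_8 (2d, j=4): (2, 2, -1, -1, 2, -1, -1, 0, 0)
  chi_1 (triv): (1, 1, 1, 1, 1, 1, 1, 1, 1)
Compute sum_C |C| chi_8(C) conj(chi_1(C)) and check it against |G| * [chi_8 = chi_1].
Sum = 0; so <chi_8, chi_1> = 0 (distinct irreducibles are orthogonal).

Working: Compute term by term over conjugacy classes (|C| * chi_8(C) * conj(chi_1(C))):
  1*(2)*conj(1) + 1*(2)*conj(1) + 2*(-1)*conj(1) + 2*(-1)*conj(1) + 2*(2)*conj(1) + 2*(-1)*conj(1) + 2*(-1)*conj(1) + 6*(0)*conj(1) + 6*(0)*conj(1)
  = (2) + (2) + (-2) + (-2) + (4) + (-2) + (-2) + (0) + (0)
  = 0.
Dividing by |G| = 24 gives 0/24 = 0, matching the row-orthogonality relation <chi_8, chi_1> = [chi_8 = chi_1].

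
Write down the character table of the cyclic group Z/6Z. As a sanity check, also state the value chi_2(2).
Character table of Z/6Z (irreps indexed chi_0,...,chi_5 with chi_k(m) = zeta_6^(k*m), zeta_6 = exp(2*pi*i/6)):
  irrep \ class  {0} (size 1)  {1} (size 1)    {2} (size 1)    {3} (size 1)  {4} (size 1)    {5} (size 1)  
  chi_0          1             1               1               1             1               1             
  chi_1          1             exp(I*pi/3)     exp(2*I*pi/3)   -1            exp(-2*I*pi/3)  exp(-I*pi/3)  
  chi_2          1             exp(2*I*pi/3)   exp(-2*I*pi/3)  1             exp(2*I*pi/3)   exp(-2*I*pi/3)
  chi_3          1             -1              1               -1            1               -1            
  chi_4          1             exp(-2*I*pi/3)  exp(2*I*pi/3)   1             exp(-2*I*pi/3)  exp(2*I*pi/3) 
  chi_5          1             exp(-I*pi/3)    exp(-2*I*pi/3)  -1            exp(2*I*pi/3)   exp(I*pi/3)   

Spot check: chi_2(2) = zeta_6^(2*2) = zeta_6^4 = exp(-2*I*pi/3).

Justification: Z/6Z is abelian, so all 6 irreducible complex representations are 1-dimensional. They are given by chi_k(m) = zeta_6^(k*m) for k = 0,...,5. Row orthogonality: sum_m chi_k(m) conj(chi_l(m)) = 6 * [k = l].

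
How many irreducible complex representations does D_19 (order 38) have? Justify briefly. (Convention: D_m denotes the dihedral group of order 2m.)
11

Explanation: The number of irreducible complex representations of a finite group equals its number of conjugacy classes. D_19 has 11 conjugacy classes ((n+3)/2 for n odd), so D_19 (order 38) has exactly 11 irreducible complex representations.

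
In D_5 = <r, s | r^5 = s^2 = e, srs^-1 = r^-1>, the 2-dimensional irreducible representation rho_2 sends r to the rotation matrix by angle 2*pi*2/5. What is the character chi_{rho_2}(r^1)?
chi_{rho_2}(r^1) = 2*cos(2*pi*2*1/5) = -sqrt(5)/2 - 1/2

Argument: rho_2(r^1) is rotation by angle 2*pi*2*1/5, whose trace is 2*cos(2*pi*2*1/5) = -sqrt(5)/2 - 1/2.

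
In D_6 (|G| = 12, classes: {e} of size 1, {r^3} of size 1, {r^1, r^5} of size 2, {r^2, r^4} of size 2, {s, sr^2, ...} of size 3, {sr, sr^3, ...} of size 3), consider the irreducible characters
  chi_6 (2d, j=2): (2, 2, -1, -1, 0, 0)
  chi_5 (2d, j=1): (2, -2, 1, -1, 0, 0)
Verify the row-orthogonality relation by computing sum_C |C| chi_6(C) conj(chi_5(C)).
Sum = 0; so <chi_6, chi_5> = 0 (distinct irreducibles are orthogonal).

Derivation: Compute term by term over conjugacy classes (|C| * chi_6(C) * conj(chi_5(C))):
  1*(2)*conj(2) + 1*(2)*conj(-2) + 2*(-1)*conj(1) + 2*(-1)*conj(-1) + 3*(0)*conj(0) + 3*(0)*conj(0)
  = (4) + (-4) + (-2) + (2) + (0) + (0)
  = 0.
Dividing by |G| = 12 gives 0/12 = 0, matching the row-orthogonality relation <chi_6, chi_5> = [chi_6 = chi_5].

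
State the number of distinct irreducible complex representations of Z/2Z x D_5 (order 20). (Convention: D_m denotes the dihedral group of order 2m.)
8

Details: The number of irreducible complex representations of a finite group equals its number of conjugacy classes. For a direct product, #classes(G x H) = #classes(G) * #classes(H). Z/2Z has 2 classes (abelian), D_5 has 4 classes, so 2 * 4 = 8, so Z/2Z x D_5 (order 20) has exactly 8 irreducible complex representations.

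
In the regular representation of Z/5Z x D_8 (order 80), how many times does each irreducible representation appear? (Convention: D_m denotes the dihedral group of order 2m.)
Each irreducible V_i of dimension d_i appears with multiplicity d_i, i.e. rho_reg = (direct sum over all irreducibles V_i) d_i V_i. The irreducible dimensions for Z/5Z x D_8 are 1, 1, 1, 1, 1, 1, 1, 1, 1, 1, 1, 1, 1, 1, 1, 1, 1, 1, 1, 1, 2, 2, 2, 2, 2, 2, 2, 2, 2, 2, 2, 2, 2, 2, 2: 20 irreducibles of dimension 1, each with multiplicity 1; 15 irreducibles of dimension 2, each with multiplicity 2. Total dimension 20*1*1 + 15*2*2 = 80 = |G|.

Derivation: General theorem: in the regular representation of a finite group G, each irreducible appears with multiplicity equal to its dimension. Check: dim(rho_reg) = sum d_i^2 = 1 + 1 + 1 + 1 + 1 + 1 + 1 + 1 + 1 + 1 + 1 + 1 + 1 + 1 + 1 + 1 + 1 + 1 + 1 + 1 + 4 + 4 + 4 + 4 + 4 + 4 + 4 + 4 + 4 + 4 + 4 + 4 + 4 + 4 + 4 = 80 = |G|.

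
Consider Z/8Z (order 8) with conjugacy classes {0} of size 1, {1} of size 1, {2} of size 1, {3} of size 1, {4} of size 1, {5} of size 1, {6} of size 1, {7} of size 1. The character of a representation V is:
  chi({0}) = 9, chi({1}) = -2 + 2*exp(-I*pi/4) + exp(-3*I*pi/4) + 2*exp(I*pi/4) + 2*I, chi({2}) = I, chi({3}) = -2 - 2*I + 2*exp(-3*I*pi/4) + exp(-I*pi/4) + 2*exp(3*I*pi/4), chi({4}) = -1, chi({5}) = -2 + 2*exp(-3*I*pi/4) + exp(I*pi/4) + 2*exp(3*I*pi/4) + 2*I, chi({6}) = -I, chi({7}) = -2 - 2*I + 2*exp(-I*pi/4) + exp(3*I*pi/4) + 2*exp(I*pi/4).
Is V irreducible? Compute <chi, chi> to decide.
Not irreducible (reducible): <chi, chi> = 17 > 1.

Details: <chi, chi> = (1/|G|) sum_C |C| * |chi(C)|^2 = (1/8)[1*|9|^2 + 1*|-2 + 2*exp(-I*pi/4) + exp(-3*I*pi/4) + 2*exp(I*pi/4) + 2*I|^2 + 1*|I|^2 + 1*|-2 - 2*I + 2*exp(-3*I*pi/4) + exp(-I*pi/4) + 2*exp(3*I*pi/4)|^2 + 1*|-1|^2 + 1*|-2 + 2*exp(-3*I*pi/4) + exp(I*pi/4) + 2*exp(3*I*pi/4) + 2*I|^2 + 1*|-I|^2 + 1*|-2 - 2*I + 2*exp(-I*pi/4) + exp(3*I*pi/4) + 2*exp(I*pi/4)|^2]
  = (1/8)[(81) + (13 - 8*exp(I*pi/4) - 2*exp(3*I*pi/4) - 10*exp(-I*pi/4)) + (1) + (13 - 10*exp(3*I*pi/4) - 2*exp(-I*pi/4) - 8*exp(-3*I*pi/4)) + (1) + (13 - 10*exp(3*I*pi/4) - 2*exp(-I*pi/4) - 8*exp(-3*I*pi/4)) + (1) + (13 - 8*exp(I*pi/4) - 2*exp(3*I*pi/4) - 10*exp(-I*pi/4))] = 136/8 = 17.
(Exp terms are combined using exp(i*s)*conj(exp(i*t)) = exp(i*(s-t)), and sums of them are collapsed using the identity that for every m > 1 the m distinct m-th roots of unity sum to 0, e.g. 1 + exp(2*I*pi/3) + exp(-2*I*pi/3) = 0.)
A character is irreducible iff <chi, chi> = 1, so this representation is reducible.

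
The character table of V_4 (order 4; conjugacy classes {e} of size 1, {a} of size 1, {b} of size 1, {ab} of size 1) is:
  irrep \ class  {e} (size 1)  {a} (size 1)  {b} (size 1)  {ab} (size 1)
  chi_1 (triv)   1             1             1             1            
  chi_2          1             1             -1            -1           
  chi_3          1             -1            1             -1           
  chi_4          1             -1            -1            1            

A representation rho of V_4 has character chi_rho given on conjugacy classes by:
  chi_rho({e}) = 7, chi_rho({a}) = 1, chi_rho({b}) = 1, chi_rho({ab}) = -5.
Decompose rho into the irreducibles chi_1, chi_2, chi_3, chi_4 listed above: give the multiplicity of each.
Multiplicities: chi_1: 1, chi_2: 3, chi_3: 3, chi_4: 0.

Derivation: Use <chi_rho, chi> = (1/|G|) sum_C |C| * chi_rho(C) * conj(chi(C)) with |G| = 4 for each irreducible chi in the table:
  <chi_rho, chi_1> = (1/4)[1*(7)*conj(1) + 1*(1)*conj(1) + 1*(1)*conj(1) + 1*(-5)*conj(1)]
      = (1/4)[(7) + (1) + (1) + (-5)] = 4/4 = 1
  <chi_rho, chi_2> = (1/4)[1*(7)*conj(1) + 1*(1)*conj(1) + 1*(1)*conj(-1) + 1*(-5)*conj(-1)]
      = (1/4)[(7) + (1) + (-1) + (5)] = 12/4 = 3
  <chi_rho, chi_3> = (1/4)[1*(7)*conj(1) + 1*(1)*conj(-1) + 1*(1)*conj(1) + 1*(-5)*conj(-1)]
      = (1/4)[(7) + (-1) + (1) + (5)] = 12/4 = 3
  <chi_rho, chi_4> = (1/4)[1*(7)*conj(1) + 1*(1)*conj(-1) + 1*(1)*conj(-1) + 1*(-5)*conj(1)]
      = (1/4)[(7) + (-1) + (-1) + (-5)] = 0/4 = 0
Dimension check: dim(rho) = sum (mult * dim) = 1*1 + 3*1 + 3*1 + 0*1 = 7 = chi_rho(e) = 7.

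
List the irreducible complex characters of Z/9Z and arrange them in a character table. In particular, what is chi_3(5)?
Character table of Z/9Z (irreps indexed chi_0,...,chi_8 with chi_k(m) = zeta_9^(k*m), zeta_9 = exp(2*pi*i/9)):
  irrep \ class  {0} (size 1)  {1} (size 1)    {2} (size 1)    {3} (size 1)    {4} (size 1)    {5} (size 1)    {6} (size 1)    {7} (size 1)    {8} (size 1)  
  chi_0          1             1               1               1               1               1               1               1               1             
  chi_1          1             exp(2*I*pi/9)   exp(4*I*pi/9)   exp(2*I*pi/3)   exp(8*I*pi/9)   exp(-8*I*pi/9)  exp(-2*I*pi/3)  exp(-4*I*pi/9)  exp(-2*I*pi/9)
  chi_2          1             exp(4*I*pi/9)   exp(8*I*pi/9)   exp(-2*I*pi/3)  exp(-2*I*pi/9)  exp(2*I*pi/9)   exp(2*I*pi/3)   exp(-8*I*pi/9)  exp(-4*I*pi/9)
  chi_3          1             exp(2*I*pi/3)   exp(-2*I*pi/3)  1               exp(2*I*pi/3)   exp(-2*I*pi/3)  1               exp(2*I*pi/3)   exp(-2*I*pi/3)
  chi_4          1             exp(8*I*pi/9)   exp(-2*I*pi/9)  exp(2*I*pi/3)   exp(-4*I*pi/9)  exp(4*I*pi/9)   exp(-2*I*pi/3)  exp(2*I*pi/9)   exp(-8*I*pi/9)
  chi_5          1             exp(-8*I*pi/9)  exp(2*I*pi/9)   exp(-2*I*pi/3)  exp(4*I*pi/9)   exp(-4*I*pi/9)  exp(2*I*pi/3)   exp(-2*I*pi/9)  exp(8*I*pi/9) 
  chi_6          1             exp(-2*I*pi/3)  exp(2*I*pi/3)   1               exp(-2*I*pi/3)  exp(2*I*pi/3)   1               exp(-2*I*pi/3)  exp(2*I*pi/3) 
  chi_7          1             exp(-4*I*pi/9)  exp(-8*I*pi/9)  exp(2*I*pi/3)   exp(2*I*pi/9)   exp(-2*I*pi/9)  exp(-2*I*pi/3)  exp(8*I*pi/9)   exp(4*I*pi/9) 
  chi_8          1             exp(-2*I*pi/9)  exp(-4*I*pi/9)  exp(-2*I*pi/3)  exp(-8*I*pi/9)  exp(8*I*pi/9)   exp(2*I*pi/3)   exp(4*I*pi/9)   exp(2*I*pi/9) 

Spot check: chi_3(5) = zeta_9^(3*5) = zeta_9^15 = exp(-2*I*pi/3).

Why: Z/9Z is abelian, so all 9 irreducible complex representations are 1-dimensional. They are given by chi_k(m) = zeta_9^(k*m) for k = 0,...,8. Row orthogonality: sum_m chi_k(m) conj(chi_l(m)) = 9 * [k = l].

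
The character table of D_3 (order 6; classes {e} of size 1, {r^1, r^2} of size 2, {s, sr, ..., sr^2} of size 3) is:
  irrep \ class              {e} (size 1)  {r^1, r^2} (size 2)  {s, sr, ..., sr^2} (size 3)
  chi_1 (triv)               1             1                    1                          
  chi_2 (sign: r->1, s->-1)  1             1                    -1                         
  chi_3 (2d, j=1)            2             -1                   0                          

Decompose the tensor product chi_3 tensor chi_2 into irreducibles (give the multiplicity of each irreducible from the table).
chi_3 tensor chi_2 = chi_3 (all other irreducibles have multiplicity 0).

Solution. The character of a tensor product is the pointwise product (chi_3 * chi_2)(C) = chi_3(C) * chi_2(C):
  {e}: (2)*(1), {r^1, r^2}: (-1)*(1), {s, sr, ..., sr^2}: (0)*(-1)
so (chi_3 * chi_2) takes values
  {e} -> 2, {r^1, r^2} -> -1, {s, sr, ..., sr^2} -> 0.
Now take the inner product of this character with each irreducible chi from the table, <chi_3*chi_2, chi> = (1/6) sum_C |C| (chi_3*chi_2)(C) conj(chi(C)):
  <chi_3*chi_2, chi_1> = (1/6)[1*(2)*conj(1) + 2*(-1)*conj(1) + 3*(0)*conj(1)]
      = (1/6)[(2) + (-2) + (0)] = 0/6 = 0
  <chi_3*chi_2, chi_2> = (1/6)[1*(2)*conj(1) + 2*(-1)*conj(1) + 3*(0)*conj(-1)]
      = (1/6)[(2) + (-2) + (0)] = 0/6 = 0
  <chi_3*chi_2, chi_3> = (1/6)[1*(2)*conj(2) + 2*(-1)*conj(-1) + 3*(0)*conj(0)]
      = (1/6)[(4) + (2) + (0)] = 6/6 = 1
Hence the multiplicities are chi_3: 1. Dimension check: dim(chi_3)*dim(chi_2) = 2*1 = 2 and sum (mult * dim) = 1*2 = 2.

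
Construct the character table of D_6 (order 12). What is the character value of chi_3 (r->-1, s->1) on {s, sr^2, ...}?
Conjugacy classes: {e} of size 1, {r^3} of size 1, {r^1, r^5} of size 2, {r^2, r^4} of size 2, {s, sr^2, ...} of size 3, {sr, sr^3, ...} of size 3.
Character table:
  irrep \ class              {e} (size 1)  {r^3} (size 1)  {r^1, r^5} (size 2)  {r^2, r^4} (size 2)  {s, sr^2, ...} (size 3)  {sr, sr^3, ...} (size 3)
  chi_1 (triv)               1             1               1                    1                    1                        1                       
  chi_2 (sign: r->1, s->-1)  1             1               1                    1                    -1                       -1                      
  chi_3 (r->-1, s->1)        1             -1              -1                   1                    1                        -1                      
  chi_4 (r->-1, s->-1)       1             -1              -1                   1                    -1                       1                       
  chi_5 (2d, j=1)            2             -2              1                    -1                   0                        0                       
  chi_6 (2d, j=2)            2             2               -1                   -1                   0                        0                       

Spot check: chi_3 (r->-1, s->1) on {s, sr^2, ...} = 1.

Working: D_6 has order 2*6 = 12 with 6 conjugacy classes, hence 6 irreducibles. Sum of squared dims 1 + 1 + 1 + 1 + 4 + 4 = 12 = |G|. Linear characters come from the abelianisation; the 2-dimensional irreps have character r^k -> 2*cos(2*pi*j*k/6), reflections -> 0.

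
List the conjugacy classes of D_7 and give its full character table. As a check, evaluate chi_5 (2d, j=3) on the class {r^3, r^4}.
Conjugacy classes: {e} of size 1, {r^1, r^6} of size 2, {r^2, r^5} of size 2, {r^3, r^4} of size 2, {s, sr, ..., sr^6} of size 7.
Character table:
  irrep \ class              {e} (size 1)  {r^1, r^6} (size 2)  {r^2, r^5} (size 2)  {r^3, r^4} (size 2)  {s, sr, ..., sr^6} (size 7)
  chi_1 (triv)               1             1                    1                    1                    1                          
  chi_2 (sign: r->1, s->-1)  1             1                    1                    1                    -1                         
  chi_3 (2d, j=1)            2             2*cos(2*pi/7)        -2*cos(3*pi/7)       -2*cos(pi/7)         0                          
  chi_4 (2d, j=2)            2             -2*cos(3*pi/7)       -2*cos(pi/7)         2*cos(2*pi/7)        0                          
  chi_5 (2d, j=3)            2             -2*cos(pi/7)         2*cos(2*pi/7)        -2*cos(3*pi/7)       0                          

Spot check: chi_5 (2d, j=3) on {r^3, r^4} = -2*cos(3*pi/7).

Derivation: D_7 has order 2*7 = 14 with 5 conjugacy classes, hence 5 irreducibles. Sum of squared dims 1 + 1 + 4 + 4 + 4 = 14 = |G|. Linear characters come from the abelianisation; the 2-dimensional irreps have character r^k -> 2*cos(2*pi*j*k/7), reflections -> 0.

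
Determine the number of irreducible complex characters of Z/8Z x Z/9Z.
72

Proof sketch: The number of irreducible complex representations of a finite group equals its number of conjugacy classes. Z/8Z x Z/9Z is abelian of order 72, so every element is its own conjugacy class: 72 classes, so Z/8Z x Z/9Z (order 72) has exactly 72 irreducible complex representations.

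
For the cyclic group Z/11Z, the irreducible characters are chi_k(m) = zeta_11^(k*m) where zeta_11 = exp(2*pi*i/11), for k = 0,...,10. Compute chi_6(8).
chi_6(8) = zeta_11^48 = exp(8*I*pi/11)

Explanation: chi_6(8) = zeta_11^(6*8) = zeta_11^48. Since zeta_11^11 = 1, this equals zeta_11^4 = exp(2*pi*i*4/11) = exp(8*I*pi/11).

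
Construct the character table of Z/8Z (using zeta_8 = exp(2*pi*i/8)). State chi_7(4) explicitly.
Character table of Z/8Z (irreps indexed chi_0,...,chi_7 with chi_k(m) = zeta_8^(k*m), zeta_8 = exp(2*pi*i/8)):
  irrep \ class  {0} (size 1)  {1} (size 1)    {2} (size 1)  {3} (size 1)    {4} (size 1)  {5} (size 1)    {6} (size 1)  {7} (size 1)  
  chi_0          1             1               1             1               1             1               1             1             
  chi_1          1             exp(I*pi/4)     I             exp(3*I*pi/4)   -1            exp(-3*I*pi/4)  -I            exp(-I*pi/4)  
  chi_2          1             I               -1            -I              1             I               -1            -I            
  chi_3          1             exp(3*I*pi/4)   -I            exp(I*pi/4)     -1            exp(-I*pi/4)    I             exp(-3*I*pi/4)
  chi_4          1             -1              1             -1              1             -1              1             -1            
  chi_5          1             exp(-3*I*pi/4)  I             exp(-I*pi/4)    -1            exp(I*pi/4)     -I            exp(3*I*pi/4) 
  chi_6          1             -I              -1            I               1             -I              -1            I             
  chi_7          1             exp(-I*pi/4)    -I            exp(-3*I*pi/4)  -1            exp(3*I*pi/4)   I             exp(I*pi/4)   

Spot check: chi_7(4) = zeta_8^(7*4) = zeta_8^28 = -1.

Proof sketch: Z/8Z is abelian, so all 8 irreducible complex representations are 1-dimensional. They are given by chi_k(m) = zeta_8^(k*m) for k = 0,...,7. Row orthogonality: sum_m chi_k(m) conj(chi_l(m)) = 8 * [k = l].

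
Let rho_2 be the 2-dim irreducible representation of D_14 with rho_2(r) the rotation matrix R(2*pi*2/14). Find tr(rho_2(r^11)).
chi_{rho_2}(r^11) = 2*cos(2*pi*2*11/14) = -2*cos(pi/7)

Explanation: rho_2(r^11) is rotation by angle 2*pi*2*11/14, whose trace is 2*cos(2*pi*2*11/14) = -2*cos(pi/7).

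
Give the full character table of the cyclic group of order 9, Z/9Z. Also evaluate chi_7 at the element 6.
Character table of Z/9Z (irreps indexed chi_0,...,chi_8 with chi_k(m) = zeta_9^(k*m), zeta_9 = exp(2*pi*i/9)):
  irrep \ class  {0} (size 1)  {1} (size 1)    {2} (size 1)    {3} (size 1)    {4} (size 1)    {5} (size 1)    {6} (size 1)    {7} (size 1)    {8} (size 1)  
  chi_0          1             1               1               1               1               1               1               1               1             
  chi_1          1             exp(2*I*pi/9)   exp(4*I*pi/9)   exp(2*I*pi/3)   exp(8*I*pi/9)   exp(-8*I*pi/9)  exp(-2*I*pi/3)  exp(-4*I*pi/9)  exp(-2*I*pi/9)
  chi_2          1             exp(4*I*pi/9)   exp(8*I*pi/9)   exp(-2*I*pi/3)  exp(-2*I*pi/9)  exp(2*I*pi/9)   exp(2*I*pi/3)   exp(-8*I*pi/9)  exp(-4*I*pi/9)
  chi_3          1             exp(2*I*pi/3)   exp(-2*I*pi/3)  1               exp(2*I*pi/3)   exp(-2*I*pi/3)  1               exp(2*I*pi/3)   exp(-2*I*pi/3)
  chi_4          1             exp(8*I*pi/9)   exp(-2*I*pi/9)  exp(2*I*pi/3)   exp(-4*I*pi/9)  exp(4*I*pi/9)   exp(-2*I*pi/3)  exp(2*I*pi/9)   exp(-8*I*pi/9)
  chi_5          1             exp(-8*I*pi/9)  exp(2*I*pi/9)   exp(-2*I*pi/3)  exp(4*I*pi/9)   exp(-4*I*pi/9)  exp(2*I*pi/3)   exp(-2*I*pi/9)  exp(8*I*pi/9) 
  chi_6          1             exp(-2*I*pi/3)  exp(2*I*pi/3)   1               exp(-2*I*pi/3)  exp(2*I*pi/3)   1               exp(-2*I*pi/3)  exp(2*I*pi/3) 
  chi_7          1             exp(-4*I*pi/9)  exp(-8*I*pi/9)  exp(2*I*pi/3)   exp(2*I*pi/9)   exp(-2*I*pi/9)  exp(-2*I*pi/3)  exp(8*I*pi/9)   exp(4*I*pi/9) 
  chi_8          1             exp(-2*I*pi/9)  exp(-4*I*pi/9)  exp(-2*I*pi/3)  exp(-8*I*pi/9)  exp(8*I*pi/9)   exp(2*I*pi/3)   exp(4*I*pi/9)   exp(2*I*pi/9) 

Spot check: chi_7(6) = zeta_9^(7*6) = zeta_9^42 = exp(-2*I*pi/3).

Derivation: Z/9Z is abelian, so all 9 irreducible complex representations are 1-dimensional. They are given by chi_k(m) = zeta_9^(k*m) for k = 0,...,8. Row orthogonality: sum_m chi_k(m) conj(chi_l(m)) = 9 * [k = l].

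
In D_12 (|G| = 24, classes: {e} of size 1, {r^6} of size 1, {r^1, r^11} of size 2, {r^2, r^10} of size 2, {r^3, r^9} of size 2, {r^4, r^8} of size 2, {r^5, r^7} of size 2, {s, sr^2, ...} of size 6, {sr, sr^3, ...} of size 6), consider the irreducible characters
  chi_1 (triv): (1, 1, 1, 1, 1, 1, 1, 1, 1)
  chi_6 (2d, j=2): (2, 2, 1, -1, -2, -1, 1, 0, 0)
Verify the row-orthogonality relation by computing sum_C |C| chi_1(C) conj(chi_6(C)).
Sum = 0; so <chi_1, chi_6> = 0 (distinct irreducibles are orthogonal).

Working: Compute term by term over conjugacy classes (|C| * chi_1(C) * conj(chi_6(C))):
  1*(1)*conj(2) + 1*(1)*conj(2) + 2*(1)*conj(1) + 2*(1)*conj(-1) + 2*(1)*conj(-2) + 2*(1)*conj(-1) + 2*(1)*conj(1) + 6*(1)*conj(0) + 6*(1)*conj(0)
  = (2) + (2) + (2) + (-2) + (-4) + (-2) + (2) + (0) + (0)
  = 0.
Dividing by |G| = 24 gives 0/24 = 0, matching the row-orthogonality relation <chi_1, chi_6> = [chi_1 = chi_6].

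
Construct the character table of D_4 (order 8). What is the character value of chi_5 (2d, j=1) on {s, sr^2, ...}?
Conjugacy classes: {e} of size 1, {r^2} of size 1, {r^1, r^3} of size 2, {s, sr^2, ...} of size 2, {sr, sr^3, ...} of size 2.
Character table:
  irrep \ class              {e} (size 1)  {r^2} (size 1)  {r^1, r^3} (size 2)  {s, sr^2, ...} (size 2)  {sr, sr^3, ...} (size 2)
  chi_1 (triv)               1             1               1                    1                        1                       
  chi_2 (sign: r->1, s->-1)  1             1               1                    -1                       -1                      
  chi_3 (r->-1, s->1)        1             1               -1                   1                        -1                      
  chi_4 (r->-1, s->-1)       1             1               -1                   -1                       1                       
  chi_5 (2d, j=1)            2             -2              0                    0                        0                       

Spot check: chi_5 (2d, j=1) on {s, sr^2, ...} = 0.

Explanation: D_4 has order 2*4 = 8 with 5 conjugacy classes, hence 5 irreducibles. Sum of squared dims 1 + 1 + 1 + 1 + 4 = 8 = |G|. Linear characters come from the abelianisation; the 2-dimensional irreps have character r^k -> 2*cos(2*pi*j*k/4), reflections -> 0.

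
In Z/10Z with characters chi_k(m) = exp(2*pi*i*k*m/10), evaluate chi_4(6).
chi_4(6) = zeta_10^24 = exp(4*I*pi/5)

Justification: chi_4(6) = zeta_10^(4*6) = zeta_10^24. Since zeta_10^10 = 1, this equals zeta_10^4 = exp(2*pi*i*4/10) = exp(4*I*pi/5).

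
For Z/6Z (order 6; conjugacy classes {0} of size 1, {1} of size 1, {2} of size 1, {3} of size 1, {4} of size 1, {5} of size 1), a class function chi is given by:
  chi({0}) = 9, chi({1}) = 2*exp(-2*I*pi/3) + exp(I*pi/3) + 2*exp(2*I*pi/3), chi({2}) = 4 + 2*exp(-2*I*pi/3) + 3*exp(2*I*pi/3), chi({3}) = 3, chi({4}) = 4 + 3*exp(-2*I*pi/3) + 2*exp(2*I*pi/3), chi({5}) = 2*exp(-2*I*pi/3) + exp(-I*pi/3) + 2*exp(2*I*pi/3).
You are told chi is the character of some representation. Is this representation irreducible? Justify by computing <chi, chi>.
Not irreducible (reducible): <chi, chi> = 17 > 1.

Solution. <chi, chi> = (1/|G|) sum_C |C| * |chi(C)|^2 = (1/6)[1*|9|^2 + 1*|2*exp(-2*I*pi/3) + exp(I*pi/3) + 2*exp(2*I*pi/3)|^2 + 1*|4 + 2*exp(-2*I*pi/3) + 3*exp(2*I*pi/3)|^2 + 1*|3|^2 + 1*|4 + 3*exp(-2*I*pi/3) + 2*exp(2*I*pi/3)|^2 + 1*|2*exp(-2*I*pi/3) + exp(-I*pi/3) + 2*exp(2*I*pi/3)|^2]
  = (1/6)[(81) + (3) + (3) + (9) + (3) + (3)] = 102/6 = 17.
(Exp terms are combined using exp(i*s)*conj(exp(i*t)) = exp(i*(s-t)), and sums of them are collapsed using the identity that for every m > 1 the m distinct m-th roots of unity sum to 0, e.g. 1 + exp(2*I*pi/3) + exp(-2*I*pi/3) = 0.)
A character is irreducible iff <chi, chi> = 1, so this representation is reducible.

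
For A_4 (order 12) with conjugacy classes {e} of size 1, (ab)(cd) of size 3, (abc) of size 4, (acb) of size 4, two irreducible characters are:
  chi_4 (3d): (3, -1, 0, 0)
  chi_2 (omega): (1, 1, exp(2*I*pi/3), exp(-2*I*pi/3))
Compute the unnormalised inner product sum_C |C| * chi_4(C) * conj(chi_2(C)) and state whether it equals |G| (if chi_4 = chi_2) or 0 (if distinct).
Sum = 0; so <chi_4, chi_2> = 0 (distinct irreducibles are orthogonal).

Reasoning: Compute term by term over conjugacy classes (|C| * chi_4(C) * conj(chi_2(C))):
  1*(3)*conj(1) + 3*(-1)*conj(1) + 4*(0)*conj(exp(2*I*pi/3)) + 4*(0)*conj(exp(-2*I*pi/3))
  = (3) + (-3) + (0) + (0)
  = 0.
(Exp terms are combined using exp(i*s)*conj(exp(i*t)) = exp(i*(s-t)), and sums of them are collapsed using the identity that for every m > 1 the m distinct m-th roots of unity sum to 0, e.g. 1 + exp(2*I*pi/3) + exp(-2*I*pi/3) = 0.)
Dividing by |G| = 12 gives 0/12 = 0, matching the row-orthogonality relation <chi_4, chi_2> = [chi_4 = chi_2].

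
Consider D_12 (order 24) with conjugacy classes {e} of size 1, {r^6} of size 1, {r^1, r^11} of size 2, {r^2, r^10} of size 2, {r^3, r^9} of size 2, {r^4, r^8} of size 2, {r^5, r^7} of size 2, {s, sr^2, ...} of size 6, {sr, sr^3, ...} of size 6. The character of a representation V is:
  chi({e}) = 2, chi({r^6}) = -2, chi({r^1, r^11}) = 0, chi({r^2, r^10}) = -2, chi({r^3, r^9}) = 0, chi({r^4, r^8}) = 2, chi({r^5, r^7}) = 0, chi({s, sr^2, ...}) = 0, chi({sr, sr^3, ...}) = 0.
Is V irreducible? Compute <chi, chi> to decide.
Irreducible: <chi, chi> = 1.

Working: <chi, chi> = (1/|G|) sum_C |C| * |chi(C)|^2 = (1/24)[1*|2|^2 + 1*|-2|^2 + 2*|0|^2 + 2*|-2|^2 + 2*|0|^2 + 2*|2|^2 + 2*|0|^2 + 6*|0|^2 + 6*|0|^2]
  = (1/24)[(4) + (4) + (0) + (8) + (0) + (8) + (0) + (0) + (0)] = 24/24 = 1.
A character is irreducible iff <chi, chi> = 1, so this representation is irreducible.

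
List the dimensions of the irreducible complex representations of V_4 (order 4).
Dimensions: 1, 1, 1, 1

Solution. There are 4 irreducibles (= number of conjugacy classes). Their dimensions d_i satisfy sum d_i^2 = |G| = 4: 1 + 1 + 1 + 1 = 4.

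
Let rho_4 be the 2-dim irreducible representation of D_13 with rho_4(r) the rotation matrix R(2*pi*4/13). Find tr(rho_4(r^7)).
chi_{rho_4}(r^7) = 2*cos(2*pi*4*7/13) = 2*cos(56*pi/13)

Argument: rho_4(r^7) is rotation by angle 2*pi*4*7/13, whose trace is 2*cos(2*pi*4*7/13) = 2*cos(56*pi/13).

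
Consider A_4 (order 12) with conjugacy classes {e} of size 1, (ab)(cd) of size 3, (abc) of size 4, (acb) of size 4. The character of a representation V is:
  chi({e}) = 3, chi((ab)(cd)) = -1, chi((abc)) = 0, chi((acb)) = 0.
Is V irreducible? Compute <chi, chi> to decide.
Irreducible: <chi, chi> = 1.

Derivation: <chi, chi> = (1/|G|) sum_C |C| * |chi(C)|^2 = (1/12)[1*|3|^2 + 3*|-1|^2 + 4*|0|^2 + 4*|0|^2]
  = (1/12)[(9) + (3) + (0) + (0)] = 12/12 = 1.
(Exp terms are combined using exp(i*s)*conj(exp(i*t)) = exp(i*(s-t)), and sums of them are collapsed using the identity that for every m > 1 the m distinct m-th roots of unity sum to 0, e.g. 1 + exp(2*I*pi/3) + exp(-2*I*pi/3) = 0.)
A character is irreducible iff <chi, chi> = 1, so this representation is irreducible.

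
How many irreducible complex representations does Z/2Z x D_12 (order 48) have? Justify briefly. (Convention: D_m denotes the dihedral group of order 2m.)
18

The number of irreducible complex representations of a finite group equals its number of conjugacy classes. For a direct product, #classes(G x H) = #classes(G) * #classes(H). Z/2Z has 2 classes (abelian), D_12 has 9 classes, so 2 * 9 = 18, so Z/2Z x D_12 (order 48) has exactly 18 irreducible complex representations.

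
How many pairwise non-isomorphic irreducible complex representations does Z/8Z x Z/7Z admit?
56

Argument: The number of irreducible complex representations of a finite group equals its number of conjugacy classes. Z/8Z x Z/7Z is abelian of order 56, so every element is its own conjugacy class: 56 classes, so Z/8Z x Z/7Z (order 56) has exactly 56 irreducible complex representations.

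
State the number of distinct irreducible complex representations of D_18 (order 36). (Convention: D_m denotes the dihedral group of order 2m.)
12

Proof sketch: The number of irreducible complex representations of a finite group equals its number of conjugacy classes. D_18 has 12 conjugacy classes (n/2 + 3 for n even), so D_18 (order 36) has exactly 12 irreducible complex representations.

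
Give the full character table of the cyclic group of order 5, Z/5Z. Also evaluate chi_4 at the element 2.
Character table of Z/5Z (irreps indexed chi_0,...,chi_4 with chi_k(m) = zeta_5^(k*m), zeta_5 = exp(2*pi*i/5)):
  irrep \ class  {0} (size 1)  {1} (size 1)    {2} (size 1)    {3} (size 1)    {4} (size 1)  
  chi_0          1             1               1               1               1             
  chi_1          1             exp(2*I*pi/5)   exp(4*I*pi/5)   exp(-4*I*pi/5)  exp(-2*I*pi/5)
  chi_2          1             exp(4*I*pi/5)   exp(-2*I*pi/5)  exp(2*I*pi/5)   exp(-4*I*pi/5)
  chi_3          1             exp(-4*I*pi/5)  exp(2*I*pi/5)   exp(-2*I*pi/5)  exp(4*I*pi/5) 
  chi_4          1             exp(-2*I*pi/5)  exp(-4*I*pi/5)  exp(4*I*pi/5)   exp(2*I*pi/5) 

Spot check: chi_4(2) = zeta_5^(4*2) = zeta_5^8 = exp(-4*I*pi/5).

Why: Z/5Z is abelian, so all 5 irreducible complex representations are 1-dimensional. They are given by chi_k(m) = zeta_5^(k*m) for k = 0,...,4. Row orthogonality: sum_m chi_k(m) conj(chi_l(m)) = 5 * [k = l].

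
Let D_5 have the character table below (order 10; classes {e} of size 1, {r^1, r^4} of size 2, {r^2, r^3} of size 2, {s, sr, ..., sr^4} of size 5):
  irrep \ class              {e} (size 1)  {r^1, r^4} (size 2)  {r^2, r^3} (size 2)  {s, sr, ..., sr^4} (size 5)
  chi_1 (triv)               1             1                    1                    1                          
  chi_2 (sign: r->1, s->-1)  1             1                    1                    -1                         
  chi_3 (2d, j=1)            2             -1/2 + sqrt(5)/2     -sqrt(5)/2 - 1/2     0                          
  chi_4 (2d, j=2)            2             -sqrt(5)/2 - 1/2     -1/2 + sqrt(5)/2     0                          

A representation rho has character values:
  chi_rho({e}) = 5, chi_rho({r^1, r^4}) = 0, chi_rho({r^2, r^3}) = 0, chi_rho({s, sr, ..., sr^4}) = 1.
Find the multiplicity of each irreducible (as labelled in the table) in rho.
Multiplicities: chi_1: 1, chi_2: 0, chi_3: 1, chi_4: 1.

Justification: Use <chi_rho, chi> = (1/|G|) sum_C |C| * chi_rho(C) * conj(chi(C)) with |G| = 10 for each irreducible chi in the table:
  <chi_rho, chi_1> = (1/10)[1*(5)*conj(1) + 2*(0)*conj(1) + 2*(0)*conj(1) + 5*(1)*conj(1)]
      = (1/10)[(5) + (0) + (0) + (5)] = 10/10 = 1
  <chi_rho, chi_2> = (1/10)[1*(5)*conj(1) + 2*(0)*conj(1) + 2*(0)*conj(1) + 5*(1)*conj(-1)]
      = (1/10)[(5) + (0) + (0) + (-5)] = 0/10 = 0
  <chi_rho, chi_3> = (1/10)[1*(5)*conj(2) + 2*(0)*conj(-1/2 + sqrt(5)/2) + 2*(0)*conj(-sqrt(5)/2 - 1/2) + 5*(1)*conj(0)]
      = (1/10)[(10) + (0) + (0) + (0)] = 10/10 = 1
  <chi_rho, chi_4> = (1/10)[1*(5)*conj(2) + 2*(0)*conj(-sqrt(5)/2 - 1/2) + 2*(0)*conj(-1/2 + sqrt(5)/2) + 5*(1)*conj(0)]
      = (1/10)[(10) + (0) + (0) + (0)] = 10/10 = 1
Dimension check: dim(rho) = sum (mult * dim) = 1*1 + 0*1 + 1*2 + 1*2 = 5 = chi_rho(e) = 5.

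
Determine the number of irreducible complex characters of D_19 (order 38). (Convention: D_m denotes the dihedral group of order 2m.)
11

The number of irreducible complex representations of a finite group equals its number of conjugacy classes. D_19 has 11 conjugacy classes ((n+3)/2 for n odd), so D_19 (order 38) has exactly 11 irreducible complex representations.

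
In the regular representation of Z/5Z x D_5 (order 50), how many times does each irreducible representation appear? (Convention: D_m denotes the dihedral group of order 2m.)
Each irreducible V_i of dimension d_i appears with multiplicity d_i, i.e. rho_reg = (direct sum over all irreducibles V_i) d_i V_i. The irreducible dimensions for Z/5Z x D_5 are 1, 1, 1, 1, 1, 1, 1, 1, 1, 1, 2, 2, 2, 2, 2, 2, 2, 2, 2, 2: 10 irreducibles of dimension 1, each with multiplicity 1; 10 irreducibles of dimension 2, each with multiplicity 2. Total dimension 10*1*1 + 10*2*2 = 50 = |G|.

Proof sketch: General theorem: in the regular representation of a finite group G, each irreducible appears with multiplicity equal to its dimension. Check: dim(rho_reg) = sum d_i^2 = 1 + 1 + 1 + 1 + 1 + 1 + 1 + 1 + 1 + 1 + 4 + 4 + 4 + 4 + 4 + 4 + 4 + 4 + 4 + 4 = 50 = |G|.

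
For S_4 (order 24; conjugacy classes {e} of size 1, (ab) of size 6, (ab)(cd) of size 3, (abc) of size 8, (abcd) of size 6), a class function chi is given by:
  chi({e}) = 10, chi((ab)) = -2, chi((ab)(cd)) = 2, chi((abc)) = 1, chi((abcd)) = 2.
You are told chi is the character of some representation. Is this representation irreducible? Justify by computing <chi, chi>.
Not irreducible (reducible): <chi, chi> = 7 > 1.

Solution. <chi, chi> = (1/|G|) sum_C |C| * |chi(C)|^2 = (1/24)[1*|10|^2 + 6*|-2|^2 + 3*|2|^2 + 8*|1|^2 + 6*|2|^2]
  = (1/24)[(100) + (24) + (12) + (8) + (24)] = 168/24 = 7.
A character is irreducible iff <chi, chi> = 1, so this representation is reducible.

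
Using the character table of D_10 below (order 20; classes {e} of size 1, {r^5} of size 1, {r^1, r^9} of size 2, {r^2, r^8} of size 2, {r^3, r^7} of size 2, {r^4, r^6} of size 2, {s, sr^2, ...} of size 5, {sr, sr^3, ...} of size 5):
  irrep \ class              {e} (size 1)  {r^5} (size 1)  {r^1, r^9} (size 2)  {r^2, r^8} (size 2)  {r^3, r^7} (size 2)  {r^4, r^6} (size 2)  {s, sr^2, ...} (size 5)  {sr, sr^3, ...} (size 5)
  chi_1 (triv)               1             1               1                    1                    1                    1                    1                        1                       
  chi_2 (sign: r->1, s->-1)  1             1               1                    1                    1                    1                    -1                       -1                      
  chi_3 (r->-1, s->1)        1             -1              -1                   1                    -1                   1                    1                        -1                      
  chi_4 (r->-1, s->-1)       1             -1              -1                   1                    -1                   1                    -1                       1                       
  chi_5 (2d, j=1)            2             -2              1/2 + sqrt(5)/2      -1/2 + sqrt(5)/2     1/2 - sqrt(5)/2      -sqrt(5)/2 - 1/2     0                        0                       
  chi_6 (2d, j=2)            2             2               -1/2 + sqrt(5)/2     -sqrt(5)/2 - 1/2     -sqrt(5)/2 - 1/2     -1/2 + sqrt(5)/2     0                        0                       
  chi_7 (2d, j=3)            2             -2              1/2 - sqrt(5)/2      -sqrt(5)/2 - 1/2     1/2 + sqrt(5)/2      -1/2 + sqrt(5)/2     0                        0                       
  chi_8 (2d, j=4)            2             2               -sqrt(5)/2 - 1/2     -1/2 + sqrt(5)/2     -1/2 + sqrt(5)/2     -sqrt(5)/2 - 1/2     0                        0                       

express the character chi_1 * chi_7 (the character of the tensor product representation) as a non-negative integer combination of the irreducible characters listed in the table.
chi_1 tensor chi_7 = chi_7 (all other irreducibles have multiplicity 0).

Why: The character of a tensor product is the pointwise product (chi_1 * chi_7)(C) = chi_1(C) * chi_7(C):
  {e}: (1)*(2), {r^5}: (1)*(-2), {r^1, r^9}: (1)*(1/2 - sqrt(5)/2), {r^2, r^8}: (1)*(-sqrt(5)/2 - 1/2), {r^3, r^7}: (1)*(1/2 + sqrt(5)/2), {r^4, r^6}: (1)*(-1/2 + sqrt(5)/2), {s, sr^2, ...}: (1)*(0), {sr, sr^3, ...}: (1)*(0)
so (chi_1 * chi_7) takes values
  {e} -> 2, {r^5} -> -2, {r^1, r^9} -> 1/2 - sqrt(5)/2, {r^2, r^8} -> -sqrt(5)/2 - 1/2, {r^3, r^7} -> 1/2 + sqrt(5)/2, {r^4, r^6} -> -1/2 + sqrt(5)/2, {s, sr^2, ...} -> 0, {sr, sr^3, ...} -> 0.
Now take the inner product of this character with each irreducible chi from the table, <chi_1*chi_7, chi> = (1/20) sum_C |C| (chi_1*chi_7)(C) conj(chi(C)):
  <chi_1*chi_7, chi_1> = (1/20)[1*(2)*conj(1) + 1*(-2)*conj(1) + 2*(1/2 - sqrt(5)/2)*conj(1) + 2*(-sqrt(5)/2 - 1/2)*conj(1) + 2*(1/2 + sqrt(5)/2)*conj(1) + 2*(-1/2 + sqrt(5)/2)*conj(1) + 5*(0)*conj(1) + 5*(0)*conj(1)]
      = (1/20)[(2) + (-2) + (1 - sqrt(5)) + (-sqrt(5) - 1) + (1 + sqrt(5)) + (-1 + sqrt(5)) + (0) + (0)] = 0/20 = 0
  <chi_1*chi_7, chi_2> = (1/20)[1*(2)*conj(1) + 1*(-2)*conj(1) + 2*(1/2 - sqrt(5)/2)*conj(1) + 2*(-sqrt(5)/2 - 1/2)*conj(1) + 2*(1/2 + sqrt(5)/2)*conj(1) + 2*(-1/2 + sqrt(5)/2)*conj(1) + 5*(0)*conj(-1) + 5*(0)*conj(-1)]
      = (1/20)[(2) + (-2) + (1 - sqrt(5)) + (-sqrt(5) - 1) + (1 + sqrt(5)) + (-1 + sqrt(5)) + (0) + (0)] = 0/20 = 0
  <chi_1*chi_7, chi_3> = (1/20)[1*(2)*conj(1) + 1*(-2)*conj(-1) + 2*(1/2 - sqrt(5)/2)*conj(-1) + 2*(-sqrt(5)/2 - 1/2)*conj(1) + 2*(1/2 + sqrt(5)/2)*conj(-1) + 2*(-1/2 + sqrt(5)/2)*conj(1) + 5*(0)*conj(1) + 5*(0)*conj(-1)]
      = (1/20)[(2) + (2) + (-1 + sqrt(5)) + (-sqrt(5) - 1) + (-sqrt(5) - 1) + (-1 + sqrt(5)) + (0) + (0)] = 0/20 = 0
  <chi_1*chi_7, chi_4> = (1/20)[1*(2)*conj(1) + 1*(-2)*conj(-1) + 2*(1/2 - sqrt(5)/2)*conj(-1) + 2*(-sqrt(5)/2 - 1/2)*conj(1) + 2*(1/2 + sqrt(5)/2)*conj(-1) + 2*(-1/2 + sqrt(5)/2)*conj(1) + 5*(0)*conj(-1) + 5*(0)*conj(1)]
      = (1/20)[(2) + (2) + (-1 + sqrt(5)) + (-sqrt(5) - 1) + (-sqrt(5) - 1) + (-1 + sqrt(5)) + (0) + (0)] = 0/20 = 0
  <chi_1*chi_7, chi_5> = (1/20)[1*(2)*conj(2) + 1*(-2)*conj(-2) + 2*(1/2 - sqrt(5)/2)*conj(1/2 + sqrt(5)/2) + 2*(-sqrt(5)/2 - 1/2)*conj(-1/2 + sqrt(5)/2) + 2*(1/2 + sqrt(5)/2)*conj(1/2 - sqrt(5)/2) + 2*(-1/2 + sqrt(5)/2)*conj(-sqrt(5)/2 - 1/2) + 5*(0)*conj(0) + 5*(0)*conj(0)]
      = (1/20)[(4) + (4) + (-2) + (-2) + (-2) + (-2) + (0) + (0)] = 0/20 = 0
  <chi_1*chi_7, chi_6> = (1/20)[1*(2)*conj(2) + 1*(-2)*conj(2) + 2*(1/2 - sqrt(5)/2)*conj(-1/2 + sqrt(5)/2) + 2*(-sqrt(5)/2 - 1/2)*conj(-sqrt(5)/2 - 1/2) + 2*(1/2 + sqrt(5)/2)*conj(-sqrt(5)/2 - 1/2) + 2*(-1/2 + sqrt(5)/2)*conj(-1/2 + sqrt(5)/2) + 5*(0)*conj(0) + 5*(0)*conj(0)]
      = (1/20)[(4) + (-4) + (-3 + sqrt(5)) + (sqrt(5) + 3) + (-3 - sqrt(5)) + (3 - sqrt(5)) + (0) + (0)] = 0/20 = 0
  <chi_1*chi_7, chi_7> = (1/20)[1*(2)*conj(2) + 1*(-2)*conj(-2) + 2*(1/2 - sqrt(5)/2)*conj(1/2 - sqrt(5)/2) + 2*(-sqrt(5)/2 - 1/2)*conj(-sqrt(5)/2 - 1/2) + 2*(1/2 + sqrt(5)/2)*conj(1/2 + sqrt(5)/2) + 2*(-1/2 + sqrt(5)/2)*conj(-1/2 + sqrt(5)/2) + 5*(0)*conj(0) + 5*(0)*conj(0)]
      = (1/20)[(4) + (4) + (3 - sqrt(5)) + (sqrt(5) + 3) + (sqrt(5) + 3) + (3 - sqrt(5)) + (0) + (0)] = 20/20 = 1
  <chi_1*chi_7, chi_8> = (1/20)[1*(2)*conj(2) + 1*(-2)*conj(2) + 2*(1/2 - sqrt(5)/2)*conj(-sqrt(5)/2 - 1/2) + 2*(-sqrt(5)/2 - 1/2)*conj(-1/2 + sqrt(5)/2) + 2*(1/2 + sqrt(5)/2)*conj(-1/2 + sqrt(5)/2) + 2*(-1/2 + sqrt(5)/2)*conj(-sqrt(5)/2 - 1/2) + 5*(0)*conj(0) + 5*(0)*conj(0)]
      = (1/20)[(4) + (-4) + (2) + (-2) + (2) + (-2) + (0) + (0)] = 0/20 = 0
Hence the multiplicities are chi_7: 1. Dimension check: dim(chi_1)*dim(chi_7) = 1*2 = 2 and sum (mult * dim) = 1*2 = 2.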